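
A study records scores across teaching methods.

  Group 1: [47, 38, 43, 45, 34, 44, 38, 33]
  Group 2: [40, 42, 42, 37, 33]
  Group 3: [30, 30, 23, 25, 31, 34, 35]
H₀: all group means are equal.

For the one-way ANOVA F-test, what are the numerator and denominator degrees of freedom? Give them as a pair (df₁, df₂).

k = 3 groups, N = 20 total
df = (k−1, N−k) = (3−1, 20−3) = (2, 17)

degrees of freedom = [2, 17]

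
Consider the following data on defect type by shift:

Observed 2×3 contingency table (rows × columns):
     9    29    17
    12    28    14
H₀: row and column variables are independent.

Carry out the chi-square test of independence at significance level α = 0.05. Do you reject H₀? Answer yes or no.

reject H₀: no

Row totals [55, 54], col totals [21, 57, 31], n=109
χ² = (9−10.60)²/10.60 + (29−28.76)²/28.76 + (17−15.64)²/15.64 + (12−10.40)²/10.40 + (28−28.24)²/28.24 + (14−15.36)²/15.36 = 0.7273
df = 2
p-value (upper-tail) = 0.69513
At α=0.05: p ≥ α → fail to reject H₀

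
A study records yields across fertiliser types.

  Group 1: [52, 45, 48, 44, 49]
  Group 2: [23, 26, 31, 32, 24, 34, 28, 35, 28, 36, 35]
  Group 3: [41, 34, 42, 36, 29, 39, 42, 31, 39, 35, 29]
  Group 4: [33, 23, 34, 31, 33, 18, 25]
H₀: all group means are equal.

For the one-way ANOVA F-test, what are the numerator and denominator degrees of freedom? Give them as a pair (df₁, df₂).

degrees of freedom = [3, 30]

k = 4 groups, N = 34 total
df = (k−1, N−k) = (4−1, 34−4) = (3, 30)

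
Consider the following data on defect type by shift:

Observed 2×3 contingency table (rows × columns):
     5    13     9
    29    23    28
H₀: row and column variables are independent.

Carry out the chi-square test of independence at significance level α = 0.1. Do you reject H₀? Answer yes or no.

Row totals [27, 80], col totals [34, 36, 37], n=107
χ² = (5−8.58)²/8.58 + (13−9.08)²/9.08 + (9−9.34)²/9.34 + (29−25.42)²/25.42 + (23−26.92)²/26.92 + (28−27.66)²/27.66 = 4.2713
df = 2
p-value (upper-tail) = 0.11817
At α=0.1: p ≥ α → fail to reject H₀

reject H₀: no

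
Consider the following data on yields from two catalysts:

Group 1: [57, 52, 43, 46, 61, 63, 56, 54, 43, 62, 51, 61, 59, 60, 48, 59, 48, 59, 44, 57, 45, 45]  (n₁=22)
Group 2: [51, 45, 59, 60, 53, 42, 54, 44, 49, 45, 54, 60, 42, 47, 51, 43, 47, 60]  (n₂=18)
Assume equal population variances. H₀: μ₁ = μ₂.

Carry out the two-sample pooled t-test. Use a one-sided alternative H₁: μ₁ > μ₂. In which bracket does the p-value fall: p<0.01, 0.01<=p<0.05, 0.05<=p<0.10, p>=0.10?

x̄₁=53.318, s₁=6.965, n₁=22
x̄₂=50.333, s₂=6.435, n₂=18
s_p² = [21·6.965² + 17·6.435²]/38 = 45.3361
SE = √(s_p²·(1/22+1/18)) = 2.1400
t = (53.318−50.333)/2.1400 = 1.3948
df = 38
p-value (one-sided, H₁ greater) = 0.08559
→ bracket: 0.05<=p<0.10

p-value bracket: 0.05<=p<0.10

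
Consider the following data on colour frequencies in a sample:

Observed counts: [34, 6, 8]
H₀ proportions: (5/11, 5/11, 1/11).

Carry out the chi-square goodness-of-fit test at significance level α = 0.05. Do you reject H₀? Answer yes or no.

reject H₀: yes

n = 48; E_i = n·p_i = [21.82, 21.82, 4.36]
χ² = (34−21.82)²/21.82 + (6−21.82)²/21.82 + (8−4.36)²/4.36 = 21.3000
df = 2
p-value (upper-tail) = 0.00002
At α=0.05: p < α → reject H₀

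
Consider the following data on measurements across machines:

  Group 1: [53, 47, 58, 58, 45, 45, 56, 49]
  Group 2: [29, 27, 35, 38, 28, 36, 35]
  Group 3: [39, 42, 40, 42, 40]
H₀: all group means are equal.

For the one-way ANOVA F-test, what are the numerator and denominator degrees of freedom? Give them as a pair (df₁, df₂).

k = 3 groups, N = 20 total
df = (k−1, N−k) = (3−1, 20−3) = (2, 17)

degrees of freedom = [2, 17]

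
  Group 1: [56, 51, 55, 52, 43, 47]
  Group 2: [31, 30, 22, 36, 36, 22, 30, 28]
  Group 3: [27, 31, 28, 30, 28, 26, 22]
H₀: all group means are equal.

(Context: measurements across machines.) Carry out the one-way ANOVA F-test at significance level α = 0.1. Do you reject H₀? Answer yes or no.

Group means [50.67, 29.38, 27.43], grand mean 34.810
SSB = Σnᵢ(x̄ᵢ−x̄)² = 2126.315; SSW = ΣΣ(x−x̄ᵢ)² = 374.923
MSB = 2126.315/2 = 1063.1577; MSW = 374.923/18 = 20.8290
F = MSB/MSW = 51.0421
df = (2, 18)
p-value (upper-tail) = 0.00000
At α=0.1: p < α → reject H₀

reject H₀: yes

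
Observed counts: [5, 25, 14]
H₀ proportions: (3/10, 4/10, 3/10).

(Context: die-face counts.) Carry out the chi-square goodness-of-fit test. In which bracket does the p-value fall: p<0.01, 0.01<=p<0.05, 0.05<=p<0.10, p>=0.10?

p-value bracket: 0.01<=p<0.05

n = 44; E_i = n·p_i = [13.20, 17.60, 13.20]
χ² = (5−13.20)²/13.20 + (25−17.60)²/17.60 + (14−13.20)²/13.20 = 8.2538
df = 2
p-value (upper-tail) = 0.01613
→ bracket: 0.01<=p<0.05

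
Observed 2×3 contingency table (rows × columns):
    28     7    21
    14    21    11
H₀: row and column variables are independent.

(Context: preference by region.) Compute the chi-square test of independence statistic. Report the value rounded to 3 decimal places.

test statistic = 13.945

Row totals [56, 46], col totals [42, 28, 32], n=102
χ² = (28−23.06)²/23.06 + (7−15.37)²/15.37 + (21−17.57)²/17.57 + (14−18.94)²/18.94 + (21−12.63)²/12.63 + (11−14.43)²/14.43 = 13.9453
df = 2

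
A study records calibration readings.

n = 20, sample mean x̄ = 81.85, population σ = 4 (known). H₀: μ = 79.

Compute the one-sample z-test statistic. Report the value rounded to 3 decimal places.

test statistic = 3.186

SE = σ/√n = 4/√20 = 0.8944
z = (x̄−μ₀)/SE = (81.85−79)/0.8944 = 3.1864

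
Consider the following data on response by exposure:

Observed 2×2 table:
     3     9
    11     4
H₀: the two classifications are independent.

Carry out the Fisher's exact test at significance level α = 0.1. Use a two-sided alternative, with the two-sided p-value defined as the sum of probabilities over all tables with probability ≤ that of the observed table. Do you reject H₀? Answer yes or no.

reject H₀: yes

Margins: r₁=12, r₂=15, c₁=14, c₂=13, n=27
p_obs = C(12,3)·C(15,11)/C(27,14); sum pmf over tables with pmf ≤ p_obs
p-value (two-sided) = 0.02130
At α=0.1: p < α → reject H₀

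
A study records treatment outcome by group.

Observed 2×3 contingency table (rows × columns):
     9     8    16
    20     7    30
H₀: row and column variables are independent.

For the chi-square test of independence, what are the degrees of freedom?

degrees of freedom = 2

df = (r−1)(c−1) = (2−1)·(3−1) = 2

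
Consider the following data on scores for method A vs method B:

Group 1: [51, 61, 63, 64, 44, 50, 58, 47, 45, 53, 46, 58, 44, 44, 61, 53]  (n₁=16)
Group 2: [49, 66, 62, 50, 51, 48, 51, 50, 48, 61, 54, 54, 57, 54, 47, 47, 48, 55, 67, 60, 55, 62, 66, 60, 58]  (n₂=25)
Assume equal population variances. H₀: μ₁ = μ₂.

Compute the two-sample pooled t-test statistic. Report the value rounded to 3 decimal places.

test statistic = -1.191

x̄₁=52.625, s₁=7.311, n₁=16
x̄₂=55.200, s₂=6.384, n₂=25
s_p² = [15·7.311² + 24·6.384²]/39 = 45.6346
SE = √(s_p²·(1/16+1/25)) = 2.1628
t = (52.625−55.200)/2.1628 = -1.1906
df = 39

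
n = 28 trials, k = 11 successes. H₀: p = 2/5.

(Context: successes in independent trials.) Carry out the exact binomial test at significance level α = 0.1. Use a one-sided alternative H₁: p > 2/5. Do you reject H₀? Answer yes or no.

Exact binomial: n=28, k=11, p₀=2/5=0.4000
P(X≥11) from Σ C(n,i)·p₀^i·(1−p₀)^(n−i)
p-value (one-sided, H₁ greater) = 0.60143
At α=0.1: p ≥ α → fail to reject H₀

reject H₀: no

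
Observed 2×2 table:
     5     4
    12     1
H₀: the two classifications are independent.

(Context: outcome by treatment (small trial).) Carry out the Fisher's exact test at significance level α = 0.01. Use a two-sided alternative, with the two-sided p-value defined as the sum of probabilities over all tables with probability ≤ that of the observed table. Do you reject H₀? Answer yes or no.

reject H₀: no

Margins: r₁=9, r₂=13, c₁=17, c₂=5, n=22
p_obs = C(9,5)·C(13,12)/C(22,17); sum pmf over tables with pmf ≤ p_obs
p-value (two-sided) = 0.11586
At α=0.01: p ≥ α → fail to reject H₀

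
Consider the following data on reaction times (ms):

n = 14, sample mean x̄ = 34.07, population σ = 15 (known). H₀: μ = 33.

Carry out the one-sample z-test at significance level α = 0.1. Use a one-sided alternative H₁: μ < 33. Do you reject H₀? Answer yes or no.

SE = σ/√n = 15/√14 = 4.0089
z = (x̄−μ₀)/SE = (34.07−33)/4.0089 = 0.2669
p-value (one-sided, H₁ less) = 0.60523
At α=0.1: p ≥ α → fail to reject H₀

reject H₀: no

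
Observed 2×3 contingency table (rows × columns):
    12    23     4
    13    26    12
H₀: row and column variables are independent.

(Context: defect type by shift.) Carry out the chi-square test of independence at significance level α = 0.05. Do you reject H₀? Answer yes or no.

reject H₀: no

Row totals [39, 51], col totals [25, 49, 16], n=90
χ² = (12−10.83)²/10.83 + (23−21.23)²/21.23 + (4−6.93)²/6.93 + (13−14.17)²/14.17 + (26−27.77)²/27.77 + (12−9.07)²/9.07 = 2.6712
df = 2
p-value (upper-tail) = 0.26301
At α=0.05: p ≥ α → fail to reject H₀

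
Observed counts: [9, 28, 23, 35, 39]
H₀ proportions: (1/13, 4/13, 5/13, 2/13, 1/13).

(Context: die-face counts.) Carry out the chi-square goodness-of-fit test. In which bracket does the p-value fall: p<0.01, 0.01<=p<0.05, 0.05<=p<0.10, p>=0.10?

n = 134; E_i = n·p_i = [10.31, 41.23, 51.54, 20.62, 10.31]
χ² = (9−10.31)²/10.31 + (28−41.23)²/41.23 + (23−51.54)²/51.54 + (35−20.62)²/20.62 + (39−10.31)²/10.31 = 110.1187
df = 4
p-value (upper-tail) = 0.00000
→ bracket: p<0.01

p-value bracket: p<0.01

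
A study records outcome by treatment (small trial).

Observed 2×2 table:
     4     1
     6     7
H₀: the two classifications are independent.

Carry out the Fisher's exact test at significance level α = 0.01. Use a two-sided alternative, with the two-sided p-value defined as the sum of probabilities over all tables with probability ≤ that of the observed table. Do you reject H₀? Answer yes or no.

reject H₀: no

Margins: r₁=5, r₂=13, c₁=10, c₂=8, n=18
p_obs = C(5,4)·C(13,6)/C(18,10); sum pmf over tables with pmf ≤ p_obs
p-value (two-sided) = 0.31373
At α=0.01: p ≥ α → fail to reject H₀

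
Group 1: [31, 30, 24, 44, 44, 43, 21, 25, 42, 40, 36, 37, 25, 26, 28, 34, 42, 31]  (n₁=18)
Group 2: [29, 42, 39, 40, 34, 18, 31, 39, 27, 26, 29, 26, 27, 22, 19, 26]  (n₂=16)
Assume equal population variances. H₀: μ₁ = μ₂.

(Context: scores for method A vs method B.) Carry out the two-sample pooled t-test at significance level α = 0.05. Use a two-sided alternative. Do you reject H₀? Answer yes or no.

reject H₀: no

x̄₁=33.500, s₁=7.740, n₁=18
x̄₂=29.625, s₂=7.384, n₂=16
s_p² = [17·7.740² + 15·7.384²]/32 = 57.3828
SE = √(s_p²·(1/18+1/16)) = 2.6028
t = (33.500−29.625)/2.6028 = 1.4888
df = 32
p-value (two-sided) = 0.14633
At α=0.05: p ≥ α → fail to reject H₀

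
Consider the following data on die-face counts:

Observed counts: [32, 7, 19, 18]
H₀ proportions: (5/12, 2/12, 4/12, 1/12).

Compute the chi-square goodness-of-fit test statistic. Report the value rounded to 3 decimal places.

test statistic = 25.613

n = 76; E_i = n·p_i = [31.67, 12.67, 25.33, 6.33]
χ² = (32−31.67)²/31.67 + (7−12.67)²/12.67 + (19−25.33)²/25.33 + (18−6.33)²/6.33 = 25.6132
df = 3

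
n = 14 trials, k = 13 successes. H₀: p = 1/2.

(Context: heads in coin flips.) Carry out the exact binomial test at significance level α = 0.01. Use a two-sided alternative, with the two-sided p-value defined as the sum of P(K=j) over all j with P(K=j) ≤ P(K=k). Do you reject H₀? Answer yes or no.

Exact binomial: n=14, k=13, p₀=1/2=0.5000
P(X=j) = C(n,j)·p₀^j·(1−p₀)^(n−j); p = Σ P(X=j) over j with P(X=j) ≤ P(X=13)
p-value (two-sided) = 0.00183
At α=0.01: p < α → reject H₀

reject H₀: yes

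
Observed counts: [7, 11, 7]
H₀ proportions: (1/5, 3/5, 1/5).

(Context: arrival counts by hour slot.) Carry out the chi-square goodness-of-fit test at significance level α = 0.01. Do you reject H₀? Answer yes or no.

reject H₀: no

n = 25; E_i = n·p_i = [5.00, 15.00, 5.00]
χ² = (7−5.00)²/5.00 + (11−15.00)²/15.00 + (7−5.00)²/5.00 = 2.6667
df = 2
p-value (upper-tail) = 0.26360
At α=0.01: p ≥ α → fail to reject H₀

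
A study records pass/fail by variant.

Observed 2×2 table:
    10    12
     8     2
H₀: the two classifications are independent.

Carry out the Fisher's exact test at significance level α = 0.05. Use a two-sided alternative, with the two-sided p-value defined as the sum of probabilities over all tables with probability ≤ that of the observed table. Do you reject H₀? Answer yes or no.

reject H₀: no

Margins: r₁=22, r₂=10, c₁=18, c₂=14, n=32
p_obs = C(22,10)·C(10,8)/C(32,18); sum pmf over tables with pmf ≤ p_obs
p-value (two-sided) = 0.12406
At α=0.05: p ≥ α → fail to reject H₀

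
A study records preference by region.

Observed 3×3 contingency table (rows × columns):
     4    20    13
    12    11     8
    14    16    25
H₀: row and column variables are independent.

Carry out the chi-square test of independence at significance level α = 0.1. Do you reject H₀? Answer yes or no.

Row totals [37, 31, 55], col totals [30, 47, 46], n=123
χ² = (4−9.02)²/9.02 + (20−14.14)²/14.14 + (13−13.84)²/13.84 + (12−7.56)²/7.56 + (11−11.85)²/11.85 + (8−11.59)²/11.59 + (14−13.41)²/13.41 + (16−21.02)²/21.02 + (25−20.57)²/20.57 = 11.2360
df = 4
p-value (upper-tail) = 0.02404
At α=0.1: p < α → reject H₀

reject H₀: yes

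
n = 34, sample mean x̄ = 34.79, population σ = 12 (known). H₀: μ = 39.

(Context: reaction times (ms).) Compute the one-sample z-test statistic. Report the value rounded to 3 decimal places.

test statistic = -2.046

SE = σ/√n = 12/√34 = 2.0580
z = (x̄−μ₀)/SE = (34.79−39)/2.0580 = -2.0457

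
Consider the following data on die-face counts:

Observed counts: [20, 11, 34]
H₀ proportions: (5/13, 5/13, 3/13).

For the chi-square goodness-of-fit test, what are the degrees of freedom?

degrees of freedom = 2

df = k − 1 = 3 − 1 = 2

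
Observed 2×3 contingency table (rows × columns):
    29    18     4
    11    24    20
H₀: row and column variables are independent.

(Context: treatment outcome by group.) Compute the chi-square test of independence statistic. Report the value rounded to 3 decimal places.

test statistic = 19.501

Row totals [51, 55], col totals [40, 42, 24], n=106
χ² = (29−19.25)²/19.25 + (18−20.21)²/20.21 + (4−11.55)²/11.55 + (11−20.75)²/20.75 + (24−21.79)²/21.79 + (20−12.45)²/12.45 = 19.5006
df = 2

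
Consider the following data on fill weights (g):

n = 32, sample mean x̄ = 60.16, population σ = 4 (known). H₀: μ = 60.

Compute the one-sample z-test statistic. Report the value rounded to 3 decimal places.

test statistic = 0.226

SE = σ/√n = 4/√32 = 0.7071
z = (x̄−μ₀)/SE = (60.16−60)/0.7071 = 0.2263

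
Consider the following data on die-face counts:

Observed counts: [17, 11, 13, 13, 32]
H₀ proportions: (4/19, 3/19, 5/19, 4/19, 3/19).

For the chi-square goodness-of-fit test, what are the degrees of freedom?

df = k − 1 = 5 − 1 = 4

degrees of freedom = 4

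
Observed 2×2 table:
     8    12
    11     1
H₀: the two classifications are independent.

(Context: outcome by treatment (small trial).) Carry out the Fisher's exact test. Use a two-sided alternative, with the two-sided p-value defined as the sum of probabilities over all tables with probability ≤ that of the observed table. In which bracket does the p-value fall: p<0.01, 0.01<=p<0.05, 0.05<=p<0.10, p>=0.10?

p-value bracket: p<0.01

Margins: r₁=20, r₂=12, c₁=19, c₂=13, n=32
p_obs = C(20,8)·C(12,11)/C(32,19); sum pmf over tables with pmf ≤ p_obs
p-value (two-sided) = 0.00787
→ bracket: p<0.01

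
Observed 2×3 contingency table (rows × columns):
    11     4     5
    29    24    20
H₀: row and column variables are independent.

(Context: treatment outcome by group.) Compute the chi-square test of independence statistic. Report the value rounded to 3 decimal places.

test statistic = 1.750

Row totals [20, 73], col totals [40, 28, 25], n=93
χ² = (11−8.60)²/8.60 + (4−6.02)²/6.02 + (5−5.38)²/5.38 + (29−31.40)²/31.40 + (24−21.98)²/21.98 + (20−19.62)²/19.62 = 1.7497
df = 2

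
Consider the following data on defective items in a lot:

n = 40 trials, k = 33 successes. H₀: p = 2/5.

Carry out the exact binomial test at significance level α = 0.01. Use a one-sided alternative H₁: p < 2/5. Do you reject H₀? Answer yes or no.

Exact binomial: n=40, k=33, p₀=2/5=0.4000
P(X≤33) from Σ C(n,i)·p₀^i·(1−p₀)^(n−i)
p-value (one-sided, H₁ less) = 1.00000
At α=0.01: p ≥ α → fail to reject H₀

reject H₀: no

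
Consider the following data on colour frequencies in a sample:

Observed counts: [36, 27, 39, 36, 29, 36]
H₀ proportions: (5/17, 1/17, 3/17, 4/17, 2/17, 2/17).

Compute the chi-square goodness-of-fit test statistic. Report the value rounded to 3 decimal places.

n = 203; E_i = n·p_i = [59.71, 11.94, 35.82, 47.76, 23.88, 23.88]
χ² = (36−59.71)²/59.71 + (27−11.94)²/11.94 + (39−35.82)²/35.82 + (36−47.76)²/47.76 + (29−23.88)²/23.88 + (36−23.88)²/23.88 = 38.8271
df = 5

test statistic = 38.827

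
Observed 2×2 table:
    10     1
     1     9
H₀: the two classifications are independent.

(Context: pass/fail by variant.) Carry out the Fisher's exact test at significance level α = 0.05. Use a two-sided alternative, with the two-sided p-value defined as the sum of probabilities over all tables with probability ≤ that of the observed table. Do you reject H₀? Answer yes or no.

reject H₀: yes

Margins: r₁=11, r₂=10, c₁=11, c₂=10, n=21
p_obs = C(11,10)·C(10,1)/C(21,11); sum pmf over tables with pmf ≤ p_obs
p-value (two-sided) = 0.00035
At α=0.05: p < α → reject H₀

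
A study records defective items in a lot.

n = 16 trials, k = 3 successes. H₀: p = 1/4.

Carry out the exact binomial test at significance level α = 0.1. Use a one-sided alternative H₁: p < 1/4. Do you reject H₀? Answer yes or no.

Exact binomial: n=16, k=3, p₀=1/4=0.2500
P(X≤3) from Σ C(n,i)·p₀^i·(1−p₀)^(n−i)
p-value (one-sided, H₁ less) = 0.40499
At α=0.1: p ≥ α → fail to reject H₀

reject H₀: no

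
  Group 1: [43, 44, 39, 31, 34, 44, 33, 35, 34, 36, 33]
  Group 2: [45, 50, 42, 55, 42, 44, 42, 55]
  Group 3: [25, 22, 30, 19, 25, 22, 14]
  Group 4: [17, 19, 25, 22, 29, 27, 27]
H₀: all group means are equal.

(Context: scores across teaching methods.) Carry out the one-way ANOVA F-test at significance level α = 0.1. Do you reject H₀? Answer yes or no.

reject H₀: yes

Group means [36.91, 46.88, 22.43, 23.71], grand mean 33.455
SSB = Σnᵢ(x̄ᵢ−x̄)² = 3087.255; SSW = ΣΣ(x−x̄ᵢ)² = 728.927
MSB = 3087.255/3 = 1029.0850; MSW = 728.927/29 = 25.1354
F = MSB/MSW = 40.9416
df = (3, 29)
p-value (upper-tail) = 0.00000
At α=0.1: p < α → reject H₀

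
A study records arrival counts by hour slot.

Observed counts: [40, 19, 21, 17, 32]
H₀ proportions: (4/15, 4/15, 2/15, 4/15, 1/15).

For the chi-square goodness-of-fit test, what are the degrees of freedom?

df = k − 1 = 5 − 1 = 4

degrees of freedom = 4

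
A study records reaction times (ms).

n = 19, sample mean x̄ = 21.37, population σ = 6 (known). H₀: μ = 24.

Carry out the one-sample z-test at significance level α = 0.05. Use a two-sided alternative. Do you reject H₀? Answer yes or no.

SE = σ/√n = 6/√19 = 1.3765
z = (x̄−μ₀)/SE = (21.37−24)/1.3765 = -1.9107
p-value (two-sided) = 0.05605
At α=0.05: p ≥ α → fail to reject H₀

reject H₀: no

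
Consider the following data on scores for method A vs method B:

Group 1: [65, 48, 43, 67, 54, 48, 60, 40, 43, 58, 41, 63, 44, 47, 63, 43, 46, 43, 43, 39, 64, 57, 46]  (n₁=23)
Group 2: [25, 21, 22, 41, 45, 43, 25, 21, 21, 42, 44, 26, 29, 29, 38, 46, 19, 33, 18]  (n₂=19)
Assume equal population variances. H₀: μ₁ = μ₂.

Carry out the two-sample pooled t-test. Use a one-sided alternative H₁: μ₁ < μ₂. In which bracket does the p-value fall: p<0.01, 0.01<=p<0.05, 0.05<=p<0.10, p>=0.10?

p-value bracket: p>=0.10

x̄₁=50.652, s₁=9.291, n₁=23
x̄₂=30.947, s₂=10.019, n₂=19
s_p² = [22·9.291² + 18·10.019²]/40 = 92.6541
SE = √(s_p²·(1/23+1/19)) = 2.9841
t = (50.652−30.947)/2.9841 = 6.6032
df = 40
p-value (one-sided, H₁ less) = 1.00000
→ bracket: p>=0.10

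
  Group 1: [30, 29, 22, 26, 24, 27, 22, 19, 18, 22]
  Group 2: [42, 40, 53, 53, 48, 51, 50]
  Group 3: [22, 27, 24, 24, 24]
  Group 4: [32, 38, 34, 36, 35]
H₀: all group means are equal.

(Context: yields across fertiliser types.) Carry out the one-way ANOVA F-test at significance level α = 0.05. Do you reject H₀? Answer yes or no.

Group means [23.90, 48.14, 24.20, 35.00], grand mean 32.296
SSB = Σnᵢ(x̄ᵢ−x̄)² = 2827.072; SSW = ΣΣ(x−x̄ᵢ)² = 342.557
MSB = 2827.072/3 = 942.3575; MSW = 342.557/23 = 14.8938
F = MSB/MSW = 63.2718
df = (3, 23)
p-value (upper-tail) = 0.00000
At α=0.05: p < α → reject H₀

reject H₀: yes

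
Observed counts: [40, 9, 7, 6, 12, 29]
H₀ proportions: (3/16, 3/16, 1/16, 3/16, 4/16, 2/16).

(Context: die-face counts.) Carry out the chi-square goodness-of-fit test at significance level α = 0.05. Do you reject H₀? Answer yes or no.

reject H₀: yes

n = 103; E_i = n·p_i = [19.31, 19.31, 6.44, 19.31, 25.75, 12.88]
χ² = (40−19.31)²/19.31 + (9−19.31)²/19.31 + (7−6.44)²/6.44 + (6−19.31)²/19.31 + (12−25.75)²/25.75 + (29−12.88)²/12.88 = 64.4304
df = 5
p-value (upper-tail) = 0.00000
At α=0.05: p < α → reject H₀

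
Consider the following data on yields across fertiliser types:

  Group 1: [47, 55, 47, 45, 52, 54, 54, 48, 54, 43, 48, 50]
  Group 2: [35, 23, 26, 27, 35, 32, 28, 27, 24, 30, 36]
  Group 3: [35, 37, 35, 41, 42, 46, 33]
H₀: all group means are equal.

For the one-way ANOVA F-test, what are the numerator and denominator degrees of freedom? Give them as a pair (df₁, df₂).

k = 3 groups, N = 30 total
df = (k−1, N−k) = (3−1, 30−3) = (2, 27)

degrees of freedom = [2, 27]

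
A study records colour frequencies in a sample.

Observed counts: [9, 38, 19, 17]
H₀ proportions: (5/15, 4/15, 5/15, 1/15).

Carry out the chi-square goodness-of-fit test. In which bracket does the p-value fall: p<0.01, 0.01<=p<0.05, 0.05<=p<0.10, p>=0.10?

p-value bracket: p<0.01

n = 83; E_i = n·p_i = [27.67, 22.13, 27.67, 5.53]
χ² = (9−27.67)²/27.67 + (38−22.13)²/22.13 + (19−27.67)²/27.67 + (17−5.53)²/5.53 = 50.4458
df = 3
p-value (upper-tail) = 0.00000
→ bracket: p<0.01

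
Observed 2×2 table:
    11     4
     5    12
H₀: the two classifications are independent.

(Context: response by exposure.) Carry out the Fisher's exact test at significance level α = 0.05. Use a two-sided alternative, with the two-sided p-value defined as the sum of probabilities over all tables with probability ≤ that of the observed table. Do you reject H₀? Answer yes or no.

Margins: r₁=15, r₂=17, c₁=16, c₂=16, n=32
p_obs = C(15,11)·C(17,5)/C(32,16); sum pmf over tables with pmf ≤ p_obs
p-value (two-sided) = 0.03195
At α=0.05: p < α → reject H₀

reject H₀: yes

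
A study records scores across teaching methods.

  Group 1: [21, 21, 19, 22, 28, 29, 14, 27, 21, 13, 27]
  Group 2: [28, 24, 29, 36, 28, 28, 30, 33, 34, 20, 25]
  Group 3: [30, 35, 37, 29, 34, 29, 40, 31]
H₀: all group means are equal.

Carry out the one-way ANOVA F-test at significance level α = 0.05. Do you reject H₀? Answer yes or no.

reject H₀: yes

Group means [22.00, 28.64, 33.12], grand mean 27.400
SSB = Σnᵢ(x̄ᵢ−x̄)² = 599.780; SSW = ΣΣ(x−x̄ᵢ)² = 621.420
MSB = 599.780/2 = 299.8898; MSW = 621.420/27 = 23.0156
F = MSB/MSW = 13.0299
df = (2, 27)
p-value (upper-tail) = 0.00011
At α=0.05: p < α → reject H₀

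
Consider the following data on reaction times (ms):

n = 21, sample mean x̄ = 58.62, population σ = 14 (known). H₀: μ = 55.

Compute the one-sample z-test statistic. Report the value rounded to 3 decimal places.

test statistic = 1.185

SE = σ/√n = 14/√21 = 3.0551
z = (x̄−μ₀)/SE = (58.62−55)/3.0551 = 1.1849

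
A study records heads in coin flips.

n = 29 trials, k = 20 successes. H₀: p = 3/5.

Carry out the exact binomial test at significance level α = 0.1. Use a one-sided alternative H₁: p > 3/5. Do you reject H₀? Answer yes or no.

Exact binomial: n=29, k=20, p₀=3/5=0.6000
P(X≥20) from Σ C(n,i)·p₀^i·(1−p₀)^(n−i)
p-value (one-sided, H₁ greater) = 0.21468
At α=0.1: p ≥ α → fail to reject H₀

reject H₀: no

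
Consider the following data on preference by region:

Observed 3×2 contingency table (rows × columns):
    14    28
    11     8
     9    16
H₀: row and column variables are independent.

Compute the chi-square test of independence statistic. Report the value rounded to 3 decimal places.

test statistic = 3.486

Row totals [42, 19, 25], col totals [34, 52], n=86
χ² = (14−16.60)²/16.60 + (28−25.40)²/25.40 + (11−7.51)²/7.51 + (8−11.49)²/11.49 + (9−9.88)²/9.88 + (16−15.12)²/15.12 = 3.4856
df = 2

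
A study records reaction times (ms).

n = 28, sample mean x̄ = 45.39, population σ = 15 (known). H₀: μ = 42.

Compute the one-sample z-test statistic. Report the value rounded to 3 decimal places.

test statistic = 1.196

SE = σ/√n = 15/√28 = 2.8347
z = (x̄−μ₀)/SE = (45.39−42)/2.8347 = 1.1959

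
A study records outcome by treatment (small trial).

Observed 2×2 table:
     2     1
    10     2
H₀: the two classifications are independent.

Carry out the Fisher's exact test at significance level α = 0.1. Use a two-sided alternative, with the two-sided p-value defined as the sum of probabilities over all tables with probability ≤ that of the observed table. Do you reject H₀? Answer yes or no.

reject H₀: no

Margins: r₁=3, r₂=12, c₁=12, c₂=3, n=15
p_obs = C(3,2)·C(12,10)/C(15,12); sum pmf over tables with pmf ≤ p_obs
p-value (two-sided) = 0.51648
At α=0.1: p ≥ α → fail to reject H₀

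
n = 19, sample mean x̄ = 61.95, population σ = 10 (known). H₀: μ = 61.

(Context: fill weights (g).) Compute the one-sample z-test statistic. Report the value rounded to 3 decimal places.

SE = σ/√n = 10/√19 = 2.2942
z = (x̄−μ₀)/SE = (61.95−61)/2.2942 = 0.4141

test statistic = 0.414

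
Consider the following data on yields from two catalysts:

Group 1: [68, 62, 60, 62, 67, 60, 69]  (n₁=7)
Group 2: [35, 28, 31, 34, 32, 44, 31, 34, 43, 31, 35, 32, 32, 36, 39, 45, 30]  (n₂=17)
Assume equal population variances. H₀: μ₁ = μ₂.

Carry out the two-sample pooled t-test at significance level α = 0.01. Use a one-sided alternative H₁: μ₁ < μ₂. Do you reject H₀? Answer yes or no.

reject H₀: no

x̄₁=64.000, s₁=3.873, n₁=7
x̄₂=34.824, s₂=5.077, n₂=17
s_p² = [6·3.873² + 16·5.077²]/22 = 22.8396
SE = √(s_p²·(1/7+1/17)) = 2.1462
t = (64.000−34.824)/2.1462 = 13.5943
df = 22
p-value (one-sided, H₁ less) = 1.00000
At α=0.01: p ≥ α → fail to reject H₀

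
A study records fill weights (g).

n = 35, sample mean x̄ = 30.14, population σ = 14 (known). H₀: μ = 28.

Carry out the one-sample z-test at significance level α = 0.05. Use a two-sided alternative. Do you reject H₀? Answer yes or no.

reject H₀: no

SE = σ/√n = 14/√35 = 2.3664
z = (x̄−μ₀)/SE = (30.14−28)/2.3664 = 0.9043
p-value (two-sided) = 0.36583
At α=0.05: p ≥ α → fail to reject H₀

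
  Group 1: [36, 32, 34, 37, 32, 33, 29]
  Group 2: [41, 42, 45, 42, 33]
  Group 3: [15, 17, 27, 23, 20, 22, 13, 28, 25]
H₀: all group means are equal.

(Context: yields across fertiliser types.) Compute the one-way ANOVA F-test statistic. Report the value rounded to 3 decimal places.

test statistic = 34.903

Group means [33.29, 40.60, 21.11], grand mean 29.810
SSB = Σnᵢ(x̄ᵢ−x̄)² = 1347.721; SSW = ΣΣ(x−x̄ᵢ)² = 347.517
MSB = 1347.721/2 = 673.8603; MSW = 347.517/18 = 19.3065
F = MSB/MSW = 34.9032
df = (2, 18)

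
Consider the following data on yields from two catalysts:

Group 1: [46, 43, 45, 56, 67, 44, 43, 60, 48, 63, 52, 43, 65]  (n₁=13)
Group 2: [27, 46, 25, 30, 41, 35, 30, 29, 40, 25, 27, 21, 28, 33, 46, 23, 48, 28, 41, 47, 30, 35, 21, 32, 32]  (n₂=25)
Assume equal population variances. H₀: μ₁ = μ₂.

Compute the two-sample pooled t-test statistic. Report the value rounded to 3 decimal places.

test statistic = 6.544

x̄₁=51.923, s₁=9.142, n₁=13
x̄₂=32.800, s₂=8.231, n₂=25
s_p² = [12·9.142² + 24·8.231²]/36 = 73.0256
SE = √(s_p²·(1/13+1/25)) = 2.9221
t = (51.923−32.800)/2.9221 = 6.5444
df = 36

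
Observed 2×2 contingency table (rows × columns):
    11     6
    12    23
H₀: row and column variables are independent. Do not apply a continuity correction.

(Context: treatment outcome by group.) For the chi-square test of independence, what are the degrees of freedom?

degrees of freedom = 1

df = (r−1)(c−1) = (2−1)·(2−1) = 1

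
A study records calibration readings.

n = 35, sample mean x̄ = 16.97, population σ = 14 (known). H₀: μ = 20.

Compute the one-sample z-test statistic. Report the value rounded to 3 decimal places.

SE = σ/√n = 14/√35 = 2.3664
z = (x̄−μ₀)/SE = (16.97−20)/2.3664 = -1.2804

test statistic = -1.280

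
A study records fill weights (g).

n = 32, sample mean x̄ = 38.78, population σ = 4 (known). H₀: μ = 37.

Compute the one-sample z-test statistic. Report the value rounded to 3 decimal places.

test statistic = 2.517

SE = σ/√n = 4/√32 = 0.7071
z = (x̄−μ₀)/SE = (38.78−37)/0.7071 = 2.5173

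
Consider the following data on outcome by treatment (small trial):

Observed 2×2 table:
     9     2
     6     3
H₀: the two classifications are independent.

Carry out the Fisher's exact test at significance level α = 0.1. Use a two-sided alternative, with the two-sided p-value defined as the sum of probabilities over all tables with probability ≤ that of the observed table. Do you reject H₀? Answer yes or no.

reject H₀: no

Margins: r₁=11, r₂=9, c₁=15, c₂=5, n=20
p_obs = C(11,9)·C(9,6)/C(20,15); sum pmf over tables with pmf ≤ p_obs
p-value (two-sided) = 0.61687
At α=0.1: p ≥ α → fail to reject H₀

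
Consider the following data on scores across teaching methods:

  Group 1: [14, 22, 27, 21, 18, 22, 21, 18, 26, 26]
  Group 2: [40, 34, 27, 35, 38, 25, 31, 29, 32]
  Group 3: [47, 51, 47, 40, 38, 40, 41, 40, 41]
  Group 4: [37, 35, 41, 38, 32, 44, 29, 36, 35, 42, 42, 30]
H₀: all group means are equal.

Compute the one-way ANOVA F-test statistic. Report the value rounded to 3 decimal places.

test statistic = 36.833

Group means [21.50, 32.33, 42.78, 36.75], grand mean 33.300
SSB = Σnᵢ(x̄ᵢ−x̄)² = 2352.094; SSW = ΣΣ(x−x̄ᵢ)² = 766.306
MSB = 2352.094/3 = 784.0315; MSW = 766.306/36 = 21.2863
F = MSB/MSW = 36.8327
df = (3, 36)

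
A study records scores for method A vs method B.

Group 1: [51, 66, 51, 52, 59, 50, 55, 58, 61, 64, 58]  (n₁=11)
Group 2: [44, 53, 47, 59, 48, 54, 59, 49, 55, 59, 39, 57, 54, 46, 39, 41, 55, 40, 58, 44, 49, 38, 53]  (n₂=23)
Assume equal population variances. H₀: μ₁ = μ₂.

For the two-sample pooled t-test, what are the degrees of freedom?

degrees of freedom = 32

df = n₁ + n₂ − 2 = 11 + 23 − 2 = 32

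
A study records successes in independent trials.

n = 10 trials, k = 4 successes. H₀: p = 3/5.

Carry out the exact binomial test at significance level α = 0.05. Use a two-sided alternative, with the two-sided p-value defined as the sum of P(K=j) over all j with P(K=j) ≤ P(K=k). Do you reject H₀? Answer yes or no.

Exact binomial: n=10, k=4, p₀=3/5=0.6000
P(X=j) = C(n,j)·p₀^j·(1−p₀)^(n−j); p = Σ P(X=j) over j with P(X=j) ≤ P(X=4)
p-value (two-sided) = 0.21260
At α=0.05: p ≥ α → fail to reject H₀

reject H₀: no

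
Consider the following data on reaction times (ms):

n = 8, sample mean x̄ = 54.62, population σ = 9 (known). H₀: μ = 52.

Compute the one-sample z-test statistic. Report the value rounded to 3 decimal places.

test statistic = 0.823

SE = σ/√n = 9/√8 = 3.1820
z = (x̄−μ₀)/SE = (54.62−52)/3.1820 = 0.8234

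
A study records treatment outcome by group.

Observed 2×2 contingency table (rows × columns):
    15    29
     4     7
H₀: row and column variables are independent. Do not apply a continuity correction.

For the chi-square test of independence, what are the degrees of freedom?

degrees of freedom = 1

df = (r−1)(c−1) = (2−1)·(2−1) = 1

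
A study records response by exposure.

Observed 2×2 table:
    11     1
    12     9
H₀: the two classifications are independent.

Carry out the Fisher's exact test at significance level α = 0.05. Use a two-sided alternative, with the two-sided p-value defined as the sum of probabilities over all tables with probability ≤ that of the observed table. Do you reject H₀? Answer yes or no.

Margins: r₁=12, r₂=21, c₁=23, c₂=10, n=33
p_obs = C(12,11)·C(21,12)/C(33,23); sum pmf over tables with pmf ≤ p_obs
p-value (two-sided) = 0.05447
At α=0.05: p ≥ α → fail to reject H₀

reject H₀: no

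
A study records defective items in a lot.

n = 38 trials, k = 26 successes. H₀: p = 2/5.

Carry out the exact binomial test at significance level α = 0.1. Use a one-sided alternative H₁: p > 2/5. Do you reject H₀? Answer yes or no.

Exact binomial: n=38, k=26, p₀=2/5=0.4000
P(X≥26) from Σ C(n,i)·p₀^i·(1−p₀)^(n−i)
p-value (one-sided, H₁ greater) = 0.00037
At α=0.1: p < α → reject H₀

reject H₀: yes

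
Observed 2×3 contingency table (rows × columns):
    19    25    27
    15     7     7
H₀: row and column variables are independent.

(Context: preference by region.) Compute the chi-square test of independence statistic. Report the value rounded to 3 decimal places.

Row totals [71, 29], col totals [34, 32, 34], n=100
χ² = (19−24.14)²/24.14 + (25−22.72)²/22.72 + (27−24.14)²/24.14 + (15−9.86)²/9.86 + (7−9.28)²/9.28 + (7−9.86)²/9.86 = 5.7313
df = 2

test statistic = 5.731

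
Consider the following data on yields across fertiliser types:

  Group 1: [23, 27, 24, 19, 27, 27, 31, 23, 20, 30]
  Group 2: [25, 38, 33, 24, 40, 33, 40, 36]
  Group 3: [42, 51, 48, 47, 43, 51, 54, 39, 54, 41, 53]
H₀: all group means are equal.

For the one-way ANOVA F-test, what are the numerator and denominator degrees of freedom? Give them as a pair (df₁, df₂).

degrees of freedom = [2, 26]

k = 3 groups, N = 29 total
df = (k−1, N−k) = (3−1, 29−3) = (2, 26)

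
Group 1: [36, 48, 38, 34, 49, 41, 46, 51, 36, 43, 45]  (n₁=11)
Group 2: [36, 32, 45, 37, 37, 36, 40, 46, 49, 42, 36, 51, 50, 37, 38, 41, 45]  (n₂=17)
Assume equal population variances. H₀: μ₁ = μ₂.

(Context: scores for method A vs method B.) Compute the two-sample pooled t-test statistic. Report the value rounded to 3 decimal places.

x̄₁=42.455, s₁=5.854, n₁=11
x̄₂=41.059, s₂=5.684, n₂=17
s_p² = [10·5.854² + 16·5.684²]/26 = 33.0642
SE = √(s_p²·(1/11+1/17)) = 2.2250
t = (42.455−41.059)/2.2250 = 0.6273
df = 26

test statistic = 0.627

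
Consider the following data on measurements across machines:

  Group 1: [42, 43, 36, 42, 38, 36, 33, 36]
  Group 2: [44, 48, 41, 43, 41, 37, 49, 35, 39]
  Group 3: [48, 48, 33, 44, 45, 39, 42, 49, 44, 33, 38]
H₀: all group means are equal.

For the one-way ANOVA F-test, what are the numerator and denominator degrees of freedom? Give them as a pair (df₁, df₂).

degrees of freedom = [2, 25]

k = 3 groups, N = 28 total
df = (k−1, N−k) = (3−1, 28−3) = (2, 25)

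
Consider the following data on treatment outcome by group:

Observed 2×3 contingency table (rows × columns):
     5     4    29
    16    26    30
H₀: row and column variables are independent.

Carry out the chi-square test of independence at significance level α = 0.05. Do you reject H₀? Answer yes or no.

reject H₀: yes

Row totals [38, 72], col totals [21, 30, 59], n=110
χ² = (5−7.25)²/7.25 + (4−10.36)²/10.36 + (29−20.38)²/20.38 + (16−13.75)²/13.75 + (26−19.64)²/19.64 + (30−38.62)²/38.62 = 12.6076
df = 2
p-value (upper-tail) = 0.00183
At α=0.05: p < α → reject H₀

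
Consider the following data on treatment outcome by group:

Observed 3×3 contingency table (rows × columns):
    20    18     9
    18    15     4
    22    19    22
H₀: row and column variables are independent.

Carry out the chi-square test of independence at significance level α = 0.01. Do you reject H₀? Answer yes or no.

reject H₀: no

Row totals [47, 37, 63], col totals [60, 52, 35], n=147
χ² = (20−19.18)²/19.18 + (18−16.63)²/16.63 + (9−11.19)²/11.19 + (18−15.10)²/15.10 + (15−13.09)²/13.09 + (4−8.81)²/8.81 + (22−25.71)²/25.71 + (19−22.29)²/22.29 + (22−15.00)²/15.00 = 8.3257
df = 4
p-value (upper-tail) = 0.08035
At α=0.01: p ≥ α → fail to reject H₀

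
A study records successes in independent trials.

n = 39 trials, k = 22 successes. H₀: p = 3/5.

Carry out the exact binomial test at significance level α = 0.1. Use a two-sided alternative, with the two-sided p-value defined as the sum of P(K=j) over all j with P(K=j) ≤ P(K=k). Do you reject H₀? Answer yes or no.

reject H₀: no

Exact binomial: n=39, k=22, p₀=3/5=0.6000
P(X=j) = C(n,j)·p₀^j·(1−p₀)^(n−j); p = Σ P(X=j) over j with P(X=j) ≤ P(X=22)
p-value (two-sided) = 0.74418
At α=0.1: p ≥ α → fail to reject H₀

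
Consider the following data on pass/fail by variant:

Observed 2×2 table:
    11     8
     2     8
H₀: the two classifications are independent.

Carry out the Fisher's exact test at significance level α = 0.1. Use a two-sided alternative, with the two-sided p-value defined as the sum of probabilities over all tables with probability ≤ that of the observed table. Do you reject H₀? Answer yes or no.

Margins: r₁=19, r₂=10, c₁=13, c₂=16, n=29
p_obs = C(19,11)·C(10,2)/C(29,13); sum pmf over tables with pmf ≤ p_obs
p-value (two-sided) = 0.11421
At α=0.1: p ≥ α → fail to reject H₀

reject H₀: no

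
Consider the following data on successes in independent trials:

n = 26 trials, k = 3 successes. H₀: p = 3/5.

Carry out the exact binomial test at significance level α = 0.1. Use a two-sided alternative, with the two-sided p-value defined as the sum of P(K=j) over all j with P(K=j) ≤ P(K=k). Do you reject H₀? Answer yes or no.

Exact binomial: n=26, k=3, p₀=3/5=0.6000
P(X=j) = C(n,j)·p₀^j·(1−p₀)^(n−j); p = Σ P(X=j) over j with P(X=j) ≤ P(X=3)
p-value (two-sided) = 0.00000
At α=0.1: p < α → reject H₀

reject H₀: yes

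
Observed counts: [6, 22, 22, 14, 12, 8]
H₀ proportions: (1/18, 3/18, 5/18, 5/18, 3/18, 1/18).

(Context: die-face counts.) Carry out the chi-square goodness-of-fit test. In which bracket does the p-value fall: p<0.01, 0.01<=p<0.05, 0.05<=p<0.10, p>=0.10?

n = 84; E_i = n·p_i = [4.67, 14.00, 23.33, 23.33, 14.00, 4.67]
χ² = (6−4.67)²/4.67 + (22−14.00)²/14.00 + (22−23.33)²/23.33 + (14−23.33)²/23.33 + (12−14.00)²/14.00 + (8−4.67)²/4.67 = 11.4286
df = 5
p-value (upper-tail) = 0.04351
→ bracket: 0.01<=p<0.05

p-value bracket: 0.01<=p<0.05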